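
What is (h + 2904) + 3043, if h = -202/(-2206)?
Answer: 6559642/1103 ≈ 5947.1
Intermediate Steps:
h = 101/1103 (h = -202*(-1/2206) = 101/1103 ≈ 0.091568)
(h + 2904) + 3043 = (101/1103 + 2904) + 3043 = 3203213/1103 + 3043 = 6559642/1103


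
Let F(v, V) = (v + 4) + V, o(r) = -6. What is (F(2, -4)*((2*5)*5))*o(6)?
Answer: -600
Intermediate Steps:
F(v, V) = 4 + V + v (F(v, V) = (4 + v) + V = 4 + V + v)
(F(2, -4)*((2*5)*5))*o(6) = ((4 - 4 + 2)*((2*5)*5))*(-6) = (2*(10*5))*(-6) = (2*50)*(-6) = 100*(-6) = -600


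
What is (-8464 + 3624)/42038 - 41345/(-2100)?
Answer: 172789711/8827980 ≈ 19.573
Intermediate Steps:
(-8464 + 3624)/42038 - 41345/(-2100) = -4840*1/42038 - 41345*(-1/2100) = -2420/21019 + 8269/420 = 172789711/8827980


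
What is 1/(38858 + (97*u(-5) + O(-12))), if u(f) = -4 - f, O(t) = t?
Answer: 1/38943 ≈ 2.5679e-5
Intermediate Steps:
1/(38858 + (97*u(-5) + O(-12))) = 1/(38858 + (97*(-4 - 1*(-5)) - 12)) = 1/(38858 + (97*(-4 + 5) - 12)) = 1/(38858 + (97*1 - 12)) = 1/(38858 + (97 - 12)) = 1/(38858 + 85) = 1/38943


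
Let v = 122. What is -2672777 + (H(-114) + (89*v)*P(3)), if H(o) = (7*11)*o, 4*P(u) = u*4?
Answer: -2648981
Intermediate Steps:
P(u) = u (P(u) = (u*4)/4 = (4*u)/4 = u)
H(o) = 77*o
-2672777 + (H(-114) + (89*v)*P(3)) = -2672777 + (77*(-114) + (89*122)*3) = -2672777 + (-8778 + 10858*3) = -2672777 + (-8778 + 32574) = -2672777 + 23796 = -2648981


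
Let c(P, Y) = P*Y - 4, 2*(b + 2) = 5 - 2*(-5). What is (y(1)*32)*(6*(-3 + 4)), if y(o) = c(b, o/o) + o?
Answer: 480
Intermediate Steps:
b = 11/2 (b = -2 + (5 - 2*(-5))/2 = -2 + (5 + 10)/2 = -2 + (1/2)*15 = -2 + 15/2 = 11/2 ≈ 5.5000)
c(P, Y) = -4 + P*Y
y(o) = 3/2 + o (y(o) = (-4 + 11*(o/o)/2) + o = (-4 + (11/2)*1) + o = (-4 + 11/2) + o = 3/2 + o)
(y(1)*32)*(6*(-3 + 4)) = ((3/2 + 1)*32)*(6*(-3 + 4)) = ((5/2)*32)*(6*1) = 80*6 = 480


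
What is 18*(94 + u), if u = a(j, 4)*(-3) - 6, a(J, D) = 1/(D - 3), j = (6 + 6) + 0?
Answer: 1530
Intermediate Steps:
j = 12 (j = 12 + 0 = 12)
a(J, D) = 1/(-3 + D)
u = -9 (u = -3/(-3 + 4) - 6 = -3/1 - 6 = 1*(-3) - 6 = -3 - 6 = -9)
18*(94 + u) = 18*(94 - 9) = 18*85 = 1530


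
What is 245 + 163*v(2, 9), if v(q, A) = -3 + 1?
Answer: -81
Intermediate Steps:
v(q, A) = -2
245 + 163*v(2, 9) = 245 + 163*(-2) = 245 - 326 = -81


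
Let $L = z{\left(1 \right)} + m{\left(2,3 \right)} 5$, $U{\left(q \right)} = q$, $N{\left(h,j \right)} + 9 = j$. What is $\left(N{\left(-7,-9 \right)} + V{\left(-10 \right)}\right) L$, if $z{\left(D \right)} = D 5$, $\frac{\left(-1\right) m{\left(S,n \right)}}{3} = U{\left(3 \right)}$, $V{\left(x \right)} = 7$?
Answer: $440$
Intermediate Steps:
$N{\left(h,j \right)} = -9 + j$
$m{\left(S,n \right)} = -9$ ($m{\left(S,n \right)} = \left(-3\right) 3 = -9$)
$z{\left(D \right)} = 5 D$
$L = -40$ ($L = 5 \cdot 1 - 45 = 5 - 45 = -40$)
$\left(N{\left(-7,-9 \right)} + V{\left(-10 \right)}\right) L = \left(\left(-9 - 9\right) + 7\right) \left(-40\right) = \left(-18 + 7\right) \left(-40\right) = \left(-11\right) \left(-40\right) = 440$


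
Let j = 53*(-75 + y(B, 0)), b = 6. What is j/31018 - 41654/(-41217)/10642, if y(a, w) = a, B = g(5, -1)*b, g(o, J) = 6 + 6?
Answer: -34225177577/6802733048826 ≈ -0.0050311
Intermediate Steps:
g(o, J) = 12
B = 72 (B = 12*6 = 72)
j = -159 (j = 53*(-75 + 72) = 53*(-3) = -159)
j/31018 - 41654/(-41217)/10642 = -159/31018 - 41654/(-41217)/10642 = -159*1/31018 - 41654*(-1/41217)*(1/10642) = -159/31018 + (41654/41217)*(1/10642) = -159/31018 + 20827/219315657 = -34225177577/6802733048826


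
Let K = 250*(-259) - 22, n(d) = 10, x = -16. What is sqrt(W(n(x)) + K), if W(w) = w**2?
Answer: 4*I*sqrt(4042) ≈ 254.31*I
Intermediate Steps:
K = -64772 (K = -64750 - 22 = -64772)
sqrt(W(n(x)) + K) = sqrt(10**2 - 64772) = sqrt(100 - 64772) = sqrt(-64672) = 4*I*sqrt(4042)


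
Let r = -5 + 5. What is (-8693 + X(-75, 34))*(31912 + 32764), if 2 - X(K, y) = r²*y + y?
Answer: -564298100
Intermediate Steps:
r = 0
X(K, y) = 2 - y (X(K, y) = 2 - (0²*y + y) = 2 - (0*y + y) = 2 - (0 + y) = 2 - y)
(-8693 + X(-75, 34))*(31912 + 32764) = (-8693 + (2 - 1*34))*(31912 + 32764) = (-8693 + (2 - 34))*64676 = (-8693 - 32)*64676 = -8725*64676 = -564298100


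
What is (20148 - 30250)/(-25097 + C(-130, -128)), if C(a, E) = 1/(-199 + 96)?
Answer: 520253/1292496 ≈ 0.40252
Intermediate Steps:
C(a, E) = -1/103 (C(a, E) = 1/(-103) = -1/103)
(20148 - 30250)/(-25097 + C(-130, -128)) = (20148 - 30250)/(-25097 - 1/103) = -10102/(-2584992/103) = -10102*(-103/2584992) = 520253/1292496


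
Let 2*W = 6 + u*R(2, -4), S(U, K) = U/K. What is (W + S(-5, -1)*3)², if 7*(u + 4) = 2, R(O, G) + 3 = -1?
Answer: 31684/49 ≈ 646.61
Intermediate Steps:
R(O, G) = -4 (R(O, G) = -3 - 1 = -4)
u = -26/7 (u = -4 + (⅐)*2 = -4 + 2/7 = -26/7 ≈ -3.7143)
W = 73/7 (W = (6 - 26/7*(-4))/2 = (6 + 104/7)/2 = (½)*(146/7) = 73/7 ≈ 10.429)
(W + S(-5, -1)*3)² = (73/7 - 5/(-1)*3)² = (73/7 - 5*(-1)*3)² = (73/7 + 5*3)² = (73/7 + 15)² = (178/7)² = 31684/49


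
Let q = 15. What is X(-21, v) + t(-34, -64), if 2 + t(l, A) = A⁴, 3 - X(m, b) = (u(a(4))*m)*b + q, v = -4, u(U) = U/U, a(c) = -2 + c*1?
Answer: 16777118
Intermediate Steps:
a(c) = -2 + c
u(U) = 1
X(m, b) = -12 - b*m (X(m, b) = 3 - ((1*m)*b + 15) = 3 - (m*b + 15) = 3 - (b*m + 15) = 3 - (15 + b*m) = 3 + (-15 - b*m) = -12 - b*m)
t(l, A) = -2 + A⁴
X(-21, v) + t(-34, -64) = (-12 - 1*(-4)*(-21)) + (-2 + (-64)⁴) = (-12 - 84) + (-2 + 16777216) = -96 + 16777214 = 16777118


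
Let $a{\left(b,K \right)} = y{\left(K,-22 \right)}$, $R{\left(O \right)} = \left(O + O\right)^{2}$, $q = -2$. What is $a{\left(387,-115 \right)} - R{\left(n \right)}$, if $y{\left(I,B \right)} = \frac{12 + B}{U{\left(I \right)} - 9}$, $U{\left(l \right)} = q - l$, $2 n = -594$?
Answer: $- \frac{18347477}{52} \approx -3.5284 \cdot 10^{5}$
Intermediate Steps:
$n = -297$ ($n = \frac{1}{2} \left(-594\right) = -297$)
$R{\left(O \right)} = 4 O^{2}$ ($R{\left(O \right)} = \left(2 O\right)^{2} = 4 O^{2}$)
$U{\left(l \right)} = -2 - l$
$y{\left(I,B \right)} = \frac{12 + B}{-11 - I}$ ($y{\left(I,B \right)} = \frac{12 + B}{\left(-2 - I\right) - 9} = \frac{12 + B}{-11 - I}$)
$a{\left(b,K \right)} = \frac{10}{11 + K}$ ($a{\left(b,K \right)} = \frac{-12 - -22}{11 + K} = \frac{-12 + 22}{11 + K} = \frac{1}{11 + K} 10 = \frac{10}{11 + K}$)
$a{\left(387,-115 \right)} - R{\left(n \right)} = \frac{10}{11 - 115} - 4 \left(-297\right)^{2} = \frac{10}{-104} - 4 \cdot 88209 = 10 \left(- \frac{1}{104}\right) - 352836 = - \frac{5}{52} - 352836 = - \frac{18347477}{52}$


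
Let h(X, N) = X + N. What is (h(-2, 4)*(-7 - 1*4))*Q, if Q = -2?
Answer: 44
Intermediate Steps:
h(X, N) = N + X
(h(-2, 4)*(-7 - 1*4))*Q = ((4 - 2)*(-7 - 1*4))*(-2) = (2*(-7 - 4))*(-2) = (2*(-11))*(-2) = -22*(-2) = 44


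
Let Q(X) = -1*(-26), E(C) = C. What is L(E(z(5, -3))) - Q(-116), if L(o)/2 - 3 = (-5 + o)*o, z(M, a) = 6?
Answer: -8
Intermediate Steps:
L(o) = 6 + 2*o*(-5 + o) (L(o) = 6 + 2*((-5 + o)*o) = 6 + 2*(o*(-5 + o)) = 6 + 2*o*(-5 + o))
Q(X) = 26
L(E(z(5, -3))) - Q(-116) = (6 - 10*6 + 2*6²) - 1*26 = (6 - 60 + 2*36) - 26 = (6 - 60 + 72) - 26 = 18 - 26 = -8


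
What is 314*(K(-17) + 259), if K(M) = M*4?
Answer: 59974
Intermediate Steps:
K(M) = 4*M
314*(K(-17) + 259) = 314*(4*(-17) + 259) = 314*(-68 + 259) = 314*191 = 59974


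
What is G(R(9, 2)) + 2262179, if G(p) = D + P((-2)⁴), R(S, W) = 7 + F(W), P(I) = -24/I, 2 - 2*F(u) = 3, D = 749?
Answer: 4525853/2 ≈ 2.2629e+6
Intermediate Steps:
F(u) = -½ (F(u) = 1 - ½*3 = 1 - 3/2 = -½)
R(S, W) = 13/2 (R(S, W) = 7 - ½ = 13/2)
G(p) = 1495/2 (G(p) = 749 - 24/((-2)⁴) = 749 - 24/16 = 749 - 24*1/16 = 749 - 3/2 = 1495/2)
G(R(9, 2)) + 2262179 = 1495/2 + 2262179 = 4525853/2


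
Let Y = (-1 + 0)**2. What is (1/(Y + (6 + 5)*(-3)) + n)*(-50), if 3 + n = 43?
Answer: -31975/16 ≈ -1998.4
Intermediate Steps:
Y = 1 (Y = (-1)**2 = 1)
n = 40 (n = -3 + 43 = 40)
(1/(Y + (6 + 5)*(-3)) + n)*(-50) = (1/(1 + (6 + 5)*(-3)) + 40)*(-50) = (1/(1 + 11*(-3)) + 40)*(-50) = (1/(1 - 33) + 40)*(-50) = (1/(-32) + 40)*(-50) = (-1/32 + 40)*(-50) = (1279/32)*(-50) = -31975/16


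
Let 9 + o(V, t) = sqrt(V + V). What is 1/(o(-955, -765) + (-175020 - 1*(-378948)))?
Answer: 203919/41582960471 - I*sqrt(1910)/41582960471 ≈ 4.9039e-6 - 1.051e-9*I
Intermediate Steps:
o(V, t) = -9 + sqrt(2)*sqrt(V) (o(V, t) = -9 + sqrt(V + V) = -9 + sqrt(2*V) = -9 + sqrt(2)*sqrt(V))
1/(o(-955, -765) + (-175020 - 1*(-378948))) = 1/((-9 + sqrt(2)*sqrt(-955)) + (-175020 - 1*(-378948))) = 1/((-9 + sqrt(2)*(I*sqrt(955))) + (-175020 + 378948)) = 1/((-9 + I*sqrt(1910)) + 203928) = 1/(203919 + I*sqrt(1910))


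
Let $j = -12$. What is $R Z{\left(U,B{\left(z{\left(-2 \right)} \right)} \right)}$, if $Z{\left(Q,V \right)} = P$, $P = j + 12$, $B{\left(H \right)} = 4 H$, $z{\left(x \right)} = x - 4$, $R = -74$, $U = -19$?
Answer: $0$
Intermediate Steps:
$z{\left(x \right)} = -4 + x$
$P = 0$ ($P = -12 + 12 = 0$)
$Z{\left(Q,V \right)} = 0$
$R Z{\left(U,B{\left(z{\left(-2 \right)} \right)} \right)} = \left(-74\right) 0 = 0$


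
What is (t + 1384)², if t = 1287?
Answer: 7134241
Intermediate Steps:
(t + 1384)² = (1287 + 1384)² = 2671² = 7134241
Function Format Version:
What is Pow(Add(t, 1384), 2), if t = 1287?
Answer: 7134241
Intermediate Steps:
Pow(Add(t, 1384), 2) = Pow(Add(1287, 1384), 2) = Pow(2671, 2) = 7134241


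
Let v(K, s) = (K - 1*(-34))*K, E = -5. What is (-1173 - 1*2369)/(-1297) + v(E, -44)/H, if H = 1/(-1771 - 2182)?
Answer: 743424487/1297 ≈ 5.7319e+5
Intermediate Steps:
H = -1/3953 (H = 1/(-3953) = -1/3953 ≈ -0.00025297)
v(K, s) = K*(34 + K) (v(K, s) = (K + 34)*K = (34 + K)*K = K*(34 + K))
(-1173 - 1*2369)/(-1297) + v(E, -44)/H = (-1173 - 1*2369)/(-1297) + (-5*(34 - 5))/(-1/3953) = (-1173 - 2369)*(-1/1297) - 5*29*(-3953) = -3542*(-1/1297) - 145*(-3953) = 3542/1297 + 573185 = 743424487/1297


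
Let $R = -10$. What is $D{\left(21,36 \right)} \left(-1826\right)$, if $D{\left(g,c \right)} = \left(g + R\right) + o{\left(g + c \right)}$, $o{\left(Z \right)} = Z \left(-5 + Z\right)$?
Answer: $-5432350$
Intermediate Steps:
$D{\left(g,c \right)} = -10 + g + \left(c + g\right) \left(-5 + c + g\right)$ ($D{\left(g,c \right)} = \left(g - 10\right) + \left(g + c\right) \left(-5 + \left(g + c\right)\right) = \left(-10 + g\right) + \left(c + g\right) \left(-5 + \left(c + g\right)\right) = \left(-10 + g\right) + \left(c + g\right) \left(-5 + c + g\right) = -10 + g + \left(c + g\right) \left(-5 + c + g\right)$)
$D{\left(21,36 \right)} \left(-1826\right) = \left(-10 + 21 + \left(36 + 21\right) \left(-5 + 36 + 21\right)\right) \left(-1826\right) = \left(-10 + 21 + 57 \cdot 52\right) \left(-1826\right) = \left(-10 + 21 + 2964\right) \left(-1826\right) = 2975 \left(-1826\right) = -5432350$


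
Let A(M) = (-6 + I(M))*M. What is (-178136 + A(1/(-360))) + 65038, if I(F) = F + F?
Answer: -7328749319/64800 ≈ -1.1310e+5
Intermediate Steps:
I(F) = 2*F
A(M) = M*(-6 + 2*M) (A(M) = (-6 + 2*M)*M = M*(-6 + 2*M))
(-178136 + A(1/(-360))) + 65038 = (-178136 + 2*(-3 + 1/(-360))/(-360)) + 65038 = (-178136 + 2*(-1/360)*(-3 - 1/360)) + 65038 = (-178136 + 2*(-1/360)*(-1081/360)) + 65038 = (-178136 + 1081/64800) + 65038 = -11543211719/64800 + 65038 = -7328749319/64800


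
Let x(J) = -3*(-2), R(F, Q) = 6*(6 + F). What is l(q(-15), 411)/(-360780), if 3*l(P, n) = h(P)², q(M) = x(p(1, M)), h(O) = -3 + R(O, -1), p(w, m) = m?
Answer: -529/120260 ≈ -0.0043988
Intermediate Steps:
R(F, Q) = 36 + 6*F
x(J) = 6
h(O) = 33 + 6*O (h(O) = -3 + (36 + 6*O) = 33 + 6*O)
q(M) = 6
l(P, n) = (33 + 6*P)²/3
l(q(-15), 411)/(-360780) = (3*(11 + 2*6)²)/(-360780) = (3*(11 + 12)²)*(-1/360780) = (3*23²)*(-1/360780) = (3*529)*(-1/360780) = 1587*(-1/360780) = -529/120260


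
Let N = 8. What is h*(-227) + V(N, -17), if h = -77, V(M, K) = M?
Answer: 17487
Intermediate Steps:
h*(-227) + V(N, -17) = -77*(-227) + 8 = 17479 + 8 = 17487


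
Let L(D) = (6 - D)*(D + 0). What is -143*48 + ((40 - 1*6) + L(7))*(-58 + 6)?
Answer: -8268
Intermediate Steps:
L(D) = D*(6 - D) (L(D) = (6 - D)*D = D*(6 - D))
-143*48 + ((40 - 1*6) + L(7))*(-58 + 6) = -143*48 + ((40 - 1*6) + 7*(6 - 1*7))*(-58 + 6) = -6864 + ((40 - 6) + 7*(6 - 7))*(-52) = -6864 + (34 + 7*(-1))*(-52) = -6864 + (34 - 7)*(-52) = -6864 + 27*(-52) = -6864 - 1404 = -8268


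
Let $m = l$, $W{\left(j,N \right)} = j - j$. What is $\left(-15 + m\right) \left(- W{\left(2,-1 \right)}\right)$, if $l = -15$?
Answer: $0$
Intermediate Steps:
$W{\left(j,N \right)} = 0$
$m = -15$
$\left(-15 + m\right) \left(- W{\left(2,-1 \right)}\right) = \left(-15 - 15\right) \left(\left(-1\right) 0\right) = \left(-30\right) 0 = 0$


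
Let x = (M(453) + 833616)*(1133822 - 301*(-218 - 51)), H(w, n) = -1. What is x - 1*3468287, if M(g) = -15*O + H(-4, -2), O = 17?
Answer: 1012354759473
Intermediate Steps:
M(g) = -256 (M(g) = -15*17 - 1 = -255 - 1 = -256)
x = 1012358227760 (x = (-256 + 833616)*(1133822 - 301*(-218 - 51)) = 833360*(1133822 - 301*(-269)) = 833360*(1133822 + 80969) = 833360*1214791 = 1012358227760)
x - 1*3468287 = 1012358227760 - 1*3468287 = 1012358227760 - 3468287 = 1012354759473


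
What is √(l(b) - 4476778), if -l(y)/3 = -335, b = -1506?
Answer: I*√4475773 ≈ 2115.6*I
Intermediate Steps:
l(y) = 1005 (l(y) = -3*(-335) = 1005)
√(l(b) - 4476778) = √(1005 - 4476778) = √(-4475773) = I*√4475773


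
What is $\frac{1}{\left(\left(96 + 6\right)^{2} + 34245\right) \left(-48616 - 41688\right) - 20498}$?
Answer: $- \frac{1}{4032003794} \approx -2.4802 \cdot 10^{-10}$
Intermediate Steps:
$\frac{1}{\left(\left(96 + 6\right)^{2} + 34245\right) \left(-48616 - 41688\right) - 20498} = \frac{1}{\left(102^{2} + 34245\right) \left(-90304\right) + \left(\left(-2314 + 7721\right) - 25905\right)} = \frac{1}{\left(10404 + 34245\right) \left(-90304\right) + \left(5407 - 25905\right)} = \frac{1}{44649 \left(-90304\right) - 20498} = \frac{1}{-4031983296 - 20498} = \frac{1}{-4032003794} = - \frac{1}{4032003794}$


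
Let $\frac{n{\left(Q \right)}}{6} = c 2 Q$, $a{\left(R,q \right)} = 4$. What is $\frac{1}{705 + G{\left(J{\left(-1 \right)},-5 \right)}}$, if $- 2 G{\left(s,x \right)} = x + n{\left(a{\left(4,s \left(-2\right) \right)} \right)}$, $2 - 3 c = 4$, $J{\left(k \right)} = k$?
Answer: $\frac{2}{1447} \approx 0.0013822$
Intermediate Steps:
$c = - \frac{2}{3}$ ($c = \frac{2}{3} - \frac{4}{3} = - \frac{2}{3} \approx -0.66667$)
$n{\left(Q \right)} = - 8 Q$ ($n{\left(Q \right)} = 6 \left(- \frac{2}{3}\right) 2 Q = 6 \left(- \frac{4 Q}{3}\right) = - 8 Q$)
$G{\left(s,x \right)} = 16 - \frac{x}{2}$ ($G{\left(s,x \right)} = - \frac{x - 32}{2} = - \frac{-32 + x}{2} = 16 - \frac{x}{2}$)
$\frac{1}{705 + G{\left(J{\left(-1 \right)},-5 \right)}} = \frac{1}{705 + \left(16 - - \frac{5}{2}\right)} = \frac{1}{705 + \left(16 + \frac{5}{2}\right)} = \frac{1}{705 + \frac{37}{2}} = \frac{1}{\frac{1447}{2}} = \frac{2}{1447}$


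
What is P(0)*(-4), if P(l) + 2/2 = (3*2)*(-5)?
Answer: 124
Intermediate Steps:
P(l) = -31 (P(l) = -1 + (3*2)*(-5) = -1 + 6*(-5) = -1 - 30 = -31)
P(0)*(-4) = -31*(-4) = 124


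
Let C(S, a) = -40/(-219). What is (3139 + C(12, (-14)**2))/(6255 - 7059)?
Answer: -687481/176076 ≈ -3.9045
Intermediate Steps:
C(S, a) = 40/219 (C(S, a) = -40*(-1/219) = 40/219)
(3139 + C(12, (-14)**2))/(6255 - 7059) = (3139 + 40/219)/(6255 - 7059) = (687481/219)/(-804) = (687481/219)*(-1/804) = -687481/176076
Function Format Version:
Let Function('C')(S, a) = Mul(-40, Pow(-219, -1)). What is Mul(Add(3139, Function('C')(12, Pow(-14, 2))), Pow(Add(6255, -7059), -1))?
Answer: Rational(-687481, 176076) ≈ -3.9045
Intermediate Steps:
Function('C')(S, a) = Rational(40, 219) (Function('C')(S, a) = Mul(-40, Rational(-1, 219)) = Rational(40, 219))
Mul(Add(3139, Function('C')(12, Pow(-14, 2))), Pow(Add(6255, -7059), -1)) = Mul(Add(3139, Rational(40, 219)), Pow(Add(6255, -7059), -1)) = Mul(Rational(687481, 219), Pow(-804, -1)) = Mul(Rational(687481, 219), Rational(-1, 804)) = Rational(-687481, 176076)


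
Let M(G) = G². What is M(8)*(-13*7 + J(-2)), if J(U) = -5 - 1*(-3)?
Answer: -5952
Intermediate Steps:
J(U) = -2 (J(U) = -5 + 3 = -2)
M(8)*(-13*7 + J(-2)) = 8²*(-13*7 - 2) = 64*(-91 - 2) = 64*(-93) = -5952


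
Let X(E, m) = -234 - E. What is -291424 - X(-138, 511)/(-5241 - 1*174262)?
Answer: -52311482368/179503 ≈ -2.9142e+5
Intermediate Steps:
-291424 - X(-138, 511)/(-5241 - 1*174262) = -291424 - (-234 - 1*(-138))/(-5241 - 1*174262) = -291424 - (-234 + 138)/(-5241 - 174262) = -291424 - (-96)/(-179503) = -291424 - (-96)*(-1)/179503 = -291424 - 1*96/179503 = -291424 - 96/179503 = -52311482368/179503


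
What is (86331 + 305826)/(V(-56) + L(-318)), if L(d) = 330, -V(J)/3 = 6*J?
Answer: 130719/446 ≈ 293.09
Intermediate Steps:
V(J) = -18*J
(86331 + 305826)/(V(-56) + L(-318)) = (86331 + 305826)/(-18*(-56) + 330) = 392157/(1008 + 330) = 392157/1338 = 392157*(1/1338) = 130719/446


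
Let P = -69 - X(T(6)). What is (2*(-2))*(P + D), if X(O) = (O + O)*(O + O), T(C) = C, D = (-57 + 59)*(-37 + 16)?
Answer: 1020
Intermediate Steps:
D = -42 (D = 2*(-21) = -42)
X(O) = 4*O² (X(O) = (2*O)*(2*O) = 4*O²)
P = -213 (P = -69 - 4*6² = -69 - 4*36 = -69 - 1*144 = -69 - 144 = -213)
(2*(-2))*(P + D) = (2*(-2))*(-213 - 42) = -4*(-255) = 1020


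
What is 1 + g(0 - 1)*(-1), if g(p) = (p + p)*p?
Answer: -1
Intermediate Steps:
g(p) = 2*p**2 (g(p) = (2*p)*p = 2*p**2)
1 + g(0 - 1)*(-1) = 1 + (2*(0 - 1)**2)*(-1) = 1 + (2*(-1)**2)*(-1) = 1 + (2*1)*(-1) = 1 + 2*(-1) = 1 - 2 = -1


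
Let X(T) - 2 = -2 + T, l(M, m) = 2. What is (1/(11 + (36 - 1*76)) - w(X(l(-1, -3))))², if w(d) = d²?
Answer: 13689/841 ≈ 16.277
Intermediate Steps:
X(T) = T (X(T) = 2 + (-2 + T) = T)
(1/(11 + (36 - 1*76)) - w(X(l(-1, -3))))² = (1/(11 + (36 - 1*76)) - 1*2²)² = (1/(11 + (36 - 76)) - 1*4)² = (1/(11 - 40) - 4)² = (1/(-29) - 4)² = (-1/29 - 4)² = (-117/29)² = 13689/841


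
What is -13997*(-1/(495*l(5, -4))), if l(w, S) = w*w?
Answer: 13997/12375 ≈ 1.1311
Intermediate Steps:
l(w, S) = w**2
-13997*(-1/(495*l(5, -4))) = -13997/((45*(-11))*5**2) = -13997/((-495*25)) = -13997/(-12375) = -13997*(-1/12375) = 13997/12375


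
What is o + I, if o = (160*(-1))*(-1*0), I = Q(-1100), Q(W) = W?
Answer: -1100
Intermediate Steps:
I = -1100
o = 0 (o = -160*0 = 0)
o + I = 0 - 1100 = -1100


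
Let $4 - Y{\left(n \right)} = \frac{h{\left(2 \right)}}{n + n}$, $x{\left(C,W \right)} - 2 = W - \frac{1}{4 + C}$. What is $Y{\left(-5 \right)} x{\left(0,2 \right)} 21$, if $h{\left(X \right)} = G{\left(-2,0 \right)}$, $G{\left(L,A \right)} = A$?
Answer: $315$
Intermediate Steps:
$h{\left(X \right)} = 0$
$x{\left(C,W \right)} = 2 + W - \frac{1}{4 + C}$ ($x{\left(C,W \right)} = 2 + \left(W - \frac{1}{4 + C}\right) = 2 + W - \frac{1}{4 + C}$)
$Y{\left(n \right)} = 4$ ($Y{\left(n \right)} = 4 - \frac{0}{n + n} = 4 - \frac{0}{2 n} = 4 - 0 \frac{1}{2 n} = 4 - 0 = 4 + 0 = 4$)
$Y{\left(-5 \right)} x{\left(0,2 \right)} 21 = 4 \frac{7 + 2 \cdot 0 + 4 \cdot 2 + 0 \cdot 2}{4 + 0} \cdot 21 = 4 \frac{7 + 0 + 8 + 0}{4} \cdot 21 = 4 \cdot \frac{1}{4} \cdot 15 \cdot 21 = 4 \cdot \frac{15}{4} \cdot 21 = 15 \cdot 21 = 315$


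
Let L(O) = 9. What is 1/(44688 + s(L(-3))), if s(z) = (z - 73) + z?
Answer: 1/44633 ≈ 2.2405e-5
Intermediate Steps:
s(z) = -73 + 2*z (s(z) = (-73 + z) + z = -73 + 2*z)
1/(44688 + s(L(-3))) = 1/(44688 + (-73 + 2*9)) = 1/(44688 + (-73 + 18)) = 1/(44688 - 55) = 1/44633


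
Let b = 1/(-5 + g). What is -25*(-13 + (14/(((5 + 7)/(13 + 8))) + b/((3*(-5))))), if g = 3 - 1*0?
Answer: -865/3 ≈ -288.33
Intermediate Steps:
g = 3 (g = 3 + 0 = 3)
b = -1/2 (b = 1/(-5 + 3) = 1/(-2) = -1/2 ≈ -0.50000)
-25*(-13 + (14/(((5 + 7)/(13 + 8))) + b/((3*(-5))))) = -25*(-13 + (14/(((5 + 7)/(13 + 8))) - 1/(2*(3*(-5))))) = -25*(-13 + (14/((12/21)) - 1/2/(-15))) = -25*(-13 + (14/((12*(1/21))) - 1/2*(-1/15))) = -25*(-13 + (14/(4/7) + 1/30)) = -25*(-13 + (14*(7/4) + 1/30)) = -25*(-13 + (49/2 + 1/30)) = -25*(-13 + 368/15) = -25*173/15 = -865/3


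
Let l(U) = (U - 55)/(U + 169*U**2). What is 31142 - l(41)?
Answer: 632026891/20295 ≈ 31142.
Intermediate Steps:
l(U) = (-55 + U)/(U + 169*U**2)
31142 - l(41) = 31142 - (-55 + 41)/(41*(1 + 169*41)) = 31142 - (-14)/(41*(1 + 6929)) = 31142 - (-14)/(41*6930) = 31142 - 1*(-1/20295) = 31142 + 1/20295 = 632026891/20295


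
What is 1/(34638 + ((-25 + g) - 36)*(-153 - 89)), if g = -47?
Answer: 1/60774 ≈ 1.6454e-5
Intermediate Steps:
1/(34638 + ((-25 + g) - 36)*(-153 - 89)) = 1/(34638 + ((-25 - 47) - 36)*(-153 - 89)) = 1/(34638 + (-72 - 36)*(-242)) = 1/(34638 - 108*(-242)) = 1/(34638 + 26136) = 1/60774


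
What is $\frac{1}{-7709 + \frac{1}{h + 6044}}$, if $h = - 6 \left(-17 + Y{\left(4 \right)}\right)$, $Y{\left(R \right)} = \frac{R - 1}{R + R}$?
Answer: $- \frac{24575}{189448671} \approx -0.00012972$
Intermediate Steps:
$Y{\left(R \right)} = \frac{-1 + R}{2 R}$
$h = \frac{399}{4}$ ($h = - 6 \left(-17 + \frac{-1 + 4}{2 \cdot 4}\right) = - 6 \left(-17 + \frac{1}{2} \cdot \frac{1}{4} \cdot 3\right) = - 6 \left(-17 + \frac{3}{8}\right) = \left(-6\right) \left(- \frac{133}{8}\right) = \frac{399}{4} \approx 99.75$)
$\frac{1}{-7709 + \frac{1}{h + 6044}} = \frac{1}{-7709 + \frac{1}{\frac{399}{4} + 6044}} = \frac{1}{-7709 + \frac{1}{\frac{24575}{4}}} = \frac{1}{-7709 + \frac{4}{24575}} = \frac{1}{- \frac{189448671}{24575}} = - \frac{24575}{189448671}$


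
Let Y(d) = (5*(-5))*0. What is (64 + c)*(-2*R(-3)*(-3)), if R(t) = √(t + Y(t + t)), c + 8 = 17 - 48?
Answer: 150*I*√3 ≈ 259.81*I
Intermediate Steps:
Y(d) = 0 (Y(d) = -25*0 = 0)
c = -39 (c = -8 + (17 - 48) = -8 - 31 = -39)
R(t) = √t (R(t) = √(t + 0) = √t)
(64 + c)*(-2*R(-3)*(-3)) = (64 - 39)*(-2*I*√3*(-3)) = 25*(-2*I*√3*(-3)) = 25*(6*I*√3) = 150*I*√3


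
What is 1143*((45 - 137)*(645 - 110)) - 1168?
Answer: -56259628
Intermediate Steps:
1143*((45 - 137)*(645 - 110)) - 1168 = 1143*(-92*535) - 1168 = 1143*(-49220) - 1168 = -56258460 - 1168 = -56259628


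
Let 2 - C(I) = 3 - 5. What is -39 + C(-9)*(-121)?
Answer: -523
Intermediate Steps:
C(I) = 4 (C(I) = 2 - (3 - 5) = 2 - 1*(-2) = 2 + 2 = 4)
-39 + C(-9)*(-121) = -39 + 4*(-121) = -39 - 484 = -523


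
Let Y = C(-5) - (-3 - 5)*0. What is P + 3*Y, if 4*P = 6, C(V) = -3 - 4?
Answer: -39/2 ≈ -19.500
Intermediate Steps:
C(V) = -7
P = 3/2 (P = (1/4)*6 = 3/2 ≈ 1.5000)
Y = -7 (Y = -7 - (-3 - 5)*0 = -7 - (-8)*0 = -7 - 1*0 = -7 + 0 = -7)
P + 3*Y = 3/2 + 3*(-7) = 3/2 - 21 = -39/2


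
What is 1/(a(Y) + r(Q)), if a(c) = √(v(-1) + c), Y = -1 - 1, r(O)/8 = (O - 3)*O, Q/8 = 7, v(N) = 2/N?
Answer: 5936/140944385 - I/281888770 ≈ 4.2116e-5 - 3.5475e-9*I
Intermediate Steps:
Q = 56 (Q = 8*7 = 56)
r(O) = 8*O*(-3 + O) (r(O) = 8*((O - 3)*O) = 8*((-3 + O)*O) = 8*(O*(-3 + O)) = 8*O*(-3 + O))
Y = -2
a(c) = √(-2 + c) (a(c) = √(2/(-1) + c) = √(2*(-1) + c) = √(-2 + c))
1/(a(Y) + r(Q)) = 1/(√(-2 - 2) + 8*56*(-3 + 56)) = 1/(√(-4) + 8*56*53) = 1/(2*I + 23744) = 1/(23744 + 2*I) = (23744 - 2*I)/563777540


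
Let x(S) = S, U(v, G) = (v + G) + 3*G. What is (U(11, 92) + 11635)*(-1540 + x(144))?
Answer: -16771544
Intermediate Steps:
U(v, G) = v + 4*G (U(v, G) = (G + v) + 3*G = v + 4*G)
(U(11, 92) + 11635)*(-1540 + x(144)) = ((11 + 4*92) + 11635)*(-1540 + 144) = ((11 + 368) + 11635)*(-1396) = (379 + 11635)*(-1396) = 12014*(-1396) = -16771544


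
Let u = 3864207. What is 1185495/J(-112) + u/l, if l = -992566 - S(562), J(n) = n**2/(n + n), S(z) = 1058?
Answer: -24544847489/1159228 ≈ -21173.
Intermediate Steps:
J(n) = n/2 (J(n) = n**2/((2*n)) = (1/(2*n))*n**2 = n/2)
l = -993624 (l = -992566 - 1*1058 = -992566 - 1058 = -993624)
1185495/J(-112) + u/l = 1185495/(((1/2)*(-112))) + 3864207/(-993624) = 1185495/(-56) + 3864207*(-1/993624) = 1185495*(-1/56) - 1288069/331208 = -1185495/56 - 1288069/331208 = -24544847489/1159228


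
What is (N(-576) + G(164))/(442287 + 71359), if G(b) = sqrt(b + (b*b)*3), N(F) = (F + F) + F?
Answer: -864/256823 + sqrt(20213)/256823 ≈ -0.0028106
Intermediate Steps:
N(F) = 3*F (N(F) = 2*F + F = 3*F)
G(b) = sqrt(b + 3*b**2) (G(b) = sqrt(b + b**2*3) = sqrt(b + 3*b**2))
(N(-576) + G(164))/(442287 + 71359) = (3*(-576) + sqrt(164*(1 + 3*164)))/(442287 + 71359) = (-1728 + sqrt(164*(1 + 492)))/513646 = (-1728 + sqrt(164*493))*(1/513646) = (-1728 + sqrt(80852))*(1/513646) = (-1728 + 2*sqrt(20213))*(1/513646) = -864/256823 + sqrt(20213)/256823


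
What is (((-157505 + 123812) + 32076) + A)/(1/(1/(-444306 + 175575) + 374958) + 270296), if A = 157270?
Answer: 15684038069442941/27235792140594643 ≈ 0.57586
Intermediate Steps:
(((-157505 + 123812) + 32076) + A)/(1/(1/(-444306 + 175575) + 374958) + 270296) = (((-157505 + 123812) + 32076) + 157270)/(1/(1/(-444306 + 175575) + 374958) + 270296) = ((-33693 + 32076) + 157270)/(1/(1/(-268731) + 374958) + 270296) = (-1617 + 157270)/(1/(-1/268731 + 374958) + 270296) = 155653/(1/(100762838297/268731) + 270296) = 155653/(268731/100762838297 + 270296) = 155653/(27235792140594643/100762838297) = 155653*(100762838297/27235792140594643) = 15684038069442941/27235792140594643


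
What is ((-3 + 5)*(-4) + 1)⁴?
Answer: 2401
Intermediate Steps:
((-3 + 5)*(-4) + 1)⁴ = (2*(-4) + 1)⁴ = (-8 + 1)⁴ = (-7)⁴ = 2401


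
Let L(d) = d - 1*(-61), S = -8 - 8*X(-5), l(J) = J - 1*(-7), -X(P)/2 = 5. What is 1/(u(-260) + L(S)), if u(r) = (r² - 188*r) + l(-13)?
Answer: 1/116607 ≈ 8.5758e-6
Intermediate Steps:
X(P) = -10 (X(P) = -2*5 = -10)
l(J) = 7 + J (l(J) = J + 7 = 7 + J)
u(r) = -6 + r² - 188*r (u(r) = (r² - 188*r) + (7 - 13) = (r² - 188*r) - 6 = -6 + r² - 188*r)
S = 72 (S = -8 - 8*(-10) = -8 + 80 = 72)
L(d) = 61 + d (L(d) = d + 61 = 61 + d)
1/(u(-260) + L(S)) = 1/((-6 + (-260)² - 188*(-260)) + (61 + 72)) = 1/((-6 + 67600 + 48880) + 133) = 1/(116474 + 133) = 1/116607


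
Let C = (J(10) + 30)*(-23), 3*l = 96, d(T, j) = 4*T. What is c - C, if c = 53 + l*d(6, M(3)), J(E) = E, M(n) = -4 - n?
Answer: 1741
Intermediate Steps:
l = 32 (l = (⅓)*96 = 32)
c = 821 (c = 53 + 32*(4*6) = 53 + 32*24 = 53 + 768 = 821)
C = -920 (C = (10 + 30)*(-23) = 40*(-23) = -920)
c - C = 821 - 1*(-920) = 821 + 920 = 1741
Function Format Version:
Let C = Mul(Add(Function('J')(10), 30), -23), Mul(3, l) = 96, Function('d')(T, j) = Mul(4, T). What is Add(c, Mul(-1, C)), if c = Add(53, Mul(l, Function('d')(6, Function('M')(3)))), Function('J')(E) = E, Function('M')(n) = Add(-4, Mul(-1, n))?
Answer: 1741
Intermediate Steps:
l = 32 (l = Mul(Rational(1, 3), 96) = 32)
c = 821 (c = Add(53, Mul(32, Mul(4, 6))) = Add(53, Mul(32, 24)) = Add(53, 768) = 821)
C = -920 (C = Mul(Add(10, 30), -23) = Mul(40, -23) = -920)
Add(c, Mul(-1, C)) = Add(821, Mul(-1, -920)) = Add(821, 920) = 1741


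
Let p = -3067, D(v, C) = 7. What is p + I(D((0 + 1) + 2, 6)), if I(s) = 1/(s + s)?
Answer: -42937/14 ≈ -3066.9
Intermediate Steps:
I(s) = 1/(2*s)
p + I(D((0 + 1) + 2, 6)) = -3067 + (1/2)/7 = -3067 + (1/2)*(1/7) = -3067 + 1/14 = -42937/14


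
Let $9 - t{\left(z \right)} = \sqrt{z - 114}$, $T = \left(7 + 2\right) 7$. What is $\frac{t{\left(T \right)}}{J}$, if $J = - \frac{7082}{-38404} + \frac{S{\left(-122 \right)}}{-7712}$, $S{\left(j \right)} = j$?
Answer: $\frac{111064368}{2470903} - \frac{37021456 i \sqrt{51}}{7412709} \approx 44.949 - 35.667 i$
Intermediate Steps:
$T = 63$ ($T = 9 \cdot 7 = 63$)
$t{\left(z \right)} = 9 - \sqrt{-114 + z}$ ($t{\left(z \right)} = 9 - \sqrt{z - 114} = 9 - \sqrt{-114 + z}$)
$J = \frac{7412709}{37021456}$ ($J = - \frac{7082}{-38404} - \frac{122}{-7712} = \left(-7082\right) \left(- \frac{1}{38404}\right) - - \frac{61}{3856} = \frac{3541}{19202} + \frac{61}{3856} = \frac{7412709}{37021456} \approx 0.20023$)
$\frac{t{\left(T \right)}}{J} = \frac{9 - \sqrt{-114 + 63}}{\frac{7412709}{37021456}} = \left(9 - \sqrt{-51}\right) \frac{37021456}{7412709} = \left(9 - i \sqrt{51}\right) \frac{37021456}{7412709} = \frac{111064368}{2470903} - \frac{37021456 i \sqrt{51}}{7412709}$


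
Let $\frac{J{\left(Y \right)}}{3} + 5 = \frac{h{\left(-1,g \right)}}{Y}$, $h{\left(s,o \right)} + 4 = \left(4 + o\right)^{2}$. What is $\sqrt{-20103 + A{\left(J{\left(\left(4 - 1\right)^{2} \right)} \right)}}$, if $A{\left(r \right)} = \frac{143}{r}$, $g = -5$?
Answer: $\frac{i \sqrt{321791}}{4} \approx 141.82 i$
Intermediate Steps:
$h{\left(s,o \right)} = -4 + \left(4 + o\right)^{2}$
$J{\left(Y \right)} = -15 - \frac{9}{Y}$ ($J{\left(Y \right)} = -15 + 3 \frac{-4 + \left(4 - 5\right)^{2}}{Y} = -15 + 3 \frac{-4 + \left(-1\right)^{2}}{Y} = -15 + 3 \frac{-4 + 1}{Y} = -15 + 3 \left(- \frac{3}{Y}\right) = -15 - \frac{9}{Y}$)
$\sqrt{-20103 + A{\left(J{\left(\left(4 - 1\right)^{2} \right)} \right)}} = \sqrt{-20103 + \frac{143}{-15 - \frac{9}{\left(4 - 1\right)^{2}}}} = \sqrt{-20103 + \frac{143}{-15 - \frac{9}{3^{2}}}} = \sqrt{-20103 + \frac{143}{-15 - \frac{9}{9}}} = \sqrt{-20103 + \frac{143}{-15 - 1}} = \sqrt{-20103 + \frac{143}{-16}} = \sqrt{-20103 + 143 \left(- \frac{1}{16}\right)} = \sqrt{-20103 - \frac{143}{16}} = \sqrt{- \frac{321791}{16}} = \frac{i \sqrt{321791}}{4}$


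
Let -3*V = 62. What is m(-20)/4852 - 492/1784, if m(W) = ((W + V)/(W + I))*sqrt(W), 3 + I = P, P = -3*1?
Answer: -123/446 + 61*I*sqrt(5)/94614 ≈ -0.27578 + 0.0014416*I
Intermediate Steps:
V = -62/3 (V = -1/3*62 = -62/3 ≈ -20.667)
P = -3
I = -6 (I = -3 - 3 = -6)
m(W) = sqrt(W)*(-62/3 + W)/(-6 + W) (m(W) = ((W - 62/3)/(W - 6))*sqrt(W) = ((-62/3 + W)/(-6 + W))*sqrt(W) = sqrt(W)*(-62/3 + W)/(-6 + W))
m(-20)/4852 - 492/1784 = (sqrt(-20)*(-62/3 - 20)/(-6 - 20))/4852 - 492/1784 = ((2*I*sqrt(5))*(-122/3)/(-26))*(1/4852) - 492*1/1784 = ((2*I*sqrt(5))*(-1/26)*(-122/3))*(1/4852) - 123/446 = (122*I*sqrt(5)/39)*(1/4852) - 123/446 = 61*I*sqrt(5)/94614 - 123/446 = -123/446 + 61*I*sqrt(5)/94614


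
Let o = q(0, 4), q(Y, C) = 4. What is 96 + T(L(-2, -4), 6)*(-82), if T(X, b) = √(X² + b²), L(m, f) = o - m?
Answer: 96 - 492*√2 ≈ -599.79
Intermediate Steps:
o = 4
L(m, f) = 4 - m
96 + T(L(-2, -4), 6)*(-82) = 96 + √((4 - 1*(-2))² + 6²)*(-82) = 96 + √((4 + 2)² + 36)*(-82) = 96 + √(6² + 36)*(-82) = 96 + √(36 + 36)*(-82) = 96 + √72*(-82) = 96 + (6*√2)*(-82) = 96 - 492*√2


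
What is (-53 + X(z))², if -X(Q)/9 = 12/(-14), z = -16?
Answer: 100489/49 ≈ 2050.8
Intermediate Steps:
X(Q) = 54/7 (X(Q) = -108/(-14) = -108*(-1)/14 = -9*(-6/7) = 54/7)
(-53 + X(z))² = (-53 + 54/7)² = (-317/7)² = 100489/49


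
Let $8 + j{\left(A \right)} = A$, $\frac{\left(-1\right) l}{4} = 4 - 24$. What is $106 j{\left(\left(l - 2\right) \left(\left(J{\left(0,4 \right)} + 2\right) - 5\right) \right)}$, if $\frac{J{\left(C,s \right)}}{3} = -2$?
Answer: $-75260$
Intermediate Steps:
$J{\left(C,s \right)} = -6$ ($J{\left(C,s \right)} = 3 \left(-2\right) = -6$)
$l = 80$ ($l = - 4 \left(4 - 24\right) = \left(-4\right) \left(-20\right) = 80$)
$j{\left(A \right)} = -8 + A$
$106 j{\left(\left(l - 2\right) \left(\left(J{\left(0,4 \right)} + 2\right) - 5\right) \right)} = 106 \left(-8 + \left(80 - 2\right) \left(\left(-6 + 2\right) - 5\right)\right) = 106 \left(-8 + 78 \left(-4 - 5\right)\right) = 106 \left(-8 + 78 \left(-9\right)\right) = 106 \left(-8 - 702\right) = 106 \left(-710\right) = -75260$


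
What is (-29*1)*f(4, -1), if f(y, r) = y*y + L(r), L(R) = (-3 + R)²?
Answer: -928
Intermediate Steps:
f(y, r) = y² + (-3 + r)² (f(y, r) = y*y + (-3 + r)² = y² + (-3 + r)²)
(-29*1)*f(4, -1) = (-29*1)*(4² + (-3 - 1)²) = -29*(16 + (-4)²) = -29*(16 + 16) = -29*32 = -928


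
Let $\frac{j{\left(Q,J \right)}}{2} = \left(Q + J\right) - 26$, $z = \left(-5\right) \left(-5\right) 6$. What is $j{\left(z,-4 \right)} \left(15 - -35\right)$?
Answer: $12000$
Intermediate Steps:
$z = 150$ ($z = 25 \cdot 6 = 150$)
$j{\left(Q,J \right)} = -52 + 2 J + 2 Q$ ($j{\left(Q,J \right)} = 2 \left(\left(Q + J\right) - 26\right) = 2 \left(\left(J + Q\right) - 26\right) = 2 \left(-26 + J + Q\right) = -52 + 2 J + 2 Q$)
$j{\left(z,-4 \right)} \left(15 - -35\right) = \left(-52 + 2 \left(-4\right) + 2 \cdot 150\right) \left(15 - -35\right) = \left(-52 - 8 + 300\right) \left(15 + 35\right) = 240 \cdot 50 = 12000$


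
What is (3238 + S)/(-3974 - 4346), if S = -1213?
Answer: -405/1664 ≈ -0.24339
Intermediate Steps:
(3238 + S)/(-3974 - 4346) = (3238 - 1213)/(-3974 - 4346) = 2025/(-8320) = 2025*(-1/8320) = -405/1664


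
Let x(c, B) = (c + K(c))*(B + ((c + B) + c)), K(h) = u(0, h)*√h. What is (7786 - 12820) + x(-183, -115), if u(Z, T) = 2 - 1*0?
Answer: 104034 - 1192*I*√183 ≈ 1.0403e+5 - 16125.0*I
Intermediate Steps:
u(Z, T) = 2 (u(Z, T) = 2 + 0 = 2)
K(h) = 2*√h
x(c, B) = (c + 2*√c)*(2*B + 2*c) (x(c, B) = (c + 2*√c)*(B + ((c + B) + c)) = (c + 2*√c)*(B + ((B + c) + c)) = (c + 2*√c)*(B + (B + 2*c)) = (c + 2*√c)*(2*B + 2*c))
(7786 - 12820) + x(-183, -115) = (7786 - 12820) + (2*(-183)² + 4*(-183)^(3/2) + 2*(-115)*(-183) + 4*(-115)*√(-183)) = -5034 + (2*33489 + 4*(-183*I*√183) + 42090 + 4*(-115)*(I*√183)) = -5034 + (66978 - 732*I*√183 + 42090 - 460*I*√183) = -5034 + (109068 - 1192*I*√183) = 104034 - 1192*I*√183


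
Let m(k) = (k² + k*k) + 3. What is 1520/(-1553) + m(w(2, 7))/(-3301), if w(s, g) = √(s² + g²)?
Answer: -5186797/5126453 ≈ -1.0118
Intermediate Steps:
w(s, g) = √(g² + s²)
m(k) = 3 + 2*k² (m(k) = (k² + k²) + 3 = 2*k² + 3 = 3 + 2*k²)
1520/(-1553) + m(w(2, 7))/(-3301) = 1520/(-1553) + (3 + 2*(√(7² + 2²))²)/(-3301) = 1520*(-1/1553) + (3 + 2*(√(49 + 4))²)*(-1/3301) = -1520/1553 + (3 + 2*(√53)²)*(-1/3301) = -1520/1553 + (3 + 2*53)*(-1/3301) = -1520/1553 + (3 + 106)*(-1/3301) = -1520/1553 + 109*(-1/3301) = -1520/1553 - 109/3301 = -5186797/5126453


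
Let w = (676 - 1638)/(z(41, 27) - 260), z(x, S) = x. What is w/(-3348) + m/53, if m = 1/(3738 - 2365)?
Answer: -34635283/26677552014 ≈ -0.0012983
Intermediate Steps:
w = 962/219 (w = (676 - 1638)/(41 - 260) = -962/(-219) = -962*(-1/219) = 962/219 ≈ 4.3927)
m = 1/1373 ≈ 0.00072833
w/(-3348) + m/53 = (962/219)/(-3348) + (1/1373)/53 = (962/219)*(-1/3348) + (1/1373)*(1/53) = -481/366606 + 1/72769 = -34635283/26677552014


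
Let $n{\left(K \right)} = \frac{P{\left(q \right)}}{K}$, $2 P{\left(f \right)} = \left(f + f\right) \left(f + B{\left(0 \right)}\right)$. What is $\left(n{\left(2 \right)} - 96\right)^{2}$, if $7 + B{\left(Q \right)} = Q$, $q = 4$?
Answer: $10404$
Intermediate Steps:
$B{\left(Q \right)} = -7 + Q$
$P{\left(f \right)} = f \left(-7 + f\right)$ ($P{\left(f \right)} = \frac{\left(f + f\right) \left(f + \left(-7 + 0\right)\right)}{2} = \frac{2 f \left(f - 7\right)}{2} = \frac{2 f \left(-7 + f\right)}{2} = f \left(-7 + f\right)$)
$n{\left(K \right)} = - \frac{12}{K}$ ($n{\left(K \right)} = \frac{4 \left(-7 + 4\right)}{K} = \frac{4 \left(-3\right)}{K} = - \frac{12}{K}$)
$\left(n{\left(2 \right)} - 96\right)^{2} = \left(- \frac{12}{2} - 96\right)^{2} = \left(\left(-12\right) \frac{1}{2} - 96\right)^{2} = \left(-6 - 96\right)^{2} = \left(-102\right)^{2} = 10404$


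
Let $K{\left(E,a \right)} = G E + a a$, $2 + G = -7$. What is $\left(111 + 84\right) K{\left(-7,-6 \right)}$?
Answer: $19305$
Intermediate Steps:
$G = -9$ ($G = -2 - 7 = -9$)
$K{\left(E,a \right)} = a^{2} - 9 E$ ($K{\left(E,a \right)} = - 9 E + a a = - 9 E + a^{2} = a^{2} - 9 E$)
$\left(111 + 84\right) K{\left(-7,-6 \right)} = \left(111 + 84\right) \left(\left(-6\right)^{2} - -63\right) = 195 \left(36 + 63\right) = 195 \cdot 99 = 19305$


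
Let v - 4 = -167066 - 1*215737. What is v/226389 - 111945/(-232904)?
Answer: -63812301691/52726903656 ≈ -1.2102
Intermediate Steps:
v = -382799 (v = 4 + (-167066 - 1*215737) = 4 + (-167066 - 215737) = 4 - 382803 = -382799)
v/226389 - 111945/(-232904) = -382799/226389 - 111945/(-232904) = -382799*1/226389 - 111945*(-1/232904) = -382799/226389 + 111945/232904 = -63812301691/52726903656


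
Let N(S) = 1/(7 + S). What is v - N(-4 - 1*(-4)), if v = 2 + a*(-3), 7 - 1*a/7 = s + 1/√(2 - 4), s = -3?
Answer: -1457/7 - 21*I*√2/2 ≈ -208.14 - 14.849*I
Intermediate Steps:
a = 70 + 7*I*√2/2 (a = 49 - 7*(-3 + 1/√(2 - 4)) = 49 - 7*(-3 + 1/√(-2)) = 49 - 7*(-3 + 1/(I*√2)) = 49 - 7*(-3 + 1*(-I*√2/2)) = 49 - 7*(-3 - I*√2/2) = 49 + (21 + 7*I*√2/2) = 70 + 7*I*√2/2 ≈ 70.0 + 4.9497*I)
v = -208 - 21*I*√2/2 (v = 2 + (70 + 7*I*√2/2)*(-3) = 2 + (-210 - 21*I*√2/2) = -208 - 21*I*√2/2 ≈ -208.0 - 14.849*I)
v - N(-4 - 1*(-4)) = (-208 - 21*I*√2/2) - 1/(7 + (-4 - 1*(-4))) = (-208 - 21*I*√2/2) - 1/(7 + (-4 + 4)) = (-208 - 21*I*√2/2) - 1/(7 + 0) = (-208 - 21*I*√2/2) - 1/7 = (-208 - 21*I*√2/2) - 1*⅐ = (-208 - 21*I*√2/2) - ⅐ = -1457/7 - 21*I*√2/2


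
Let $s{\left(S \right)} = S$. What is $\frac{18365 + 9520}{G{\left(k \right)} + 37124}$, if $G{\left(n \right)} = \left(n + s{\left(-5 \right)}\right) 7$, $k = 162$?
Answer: $\frac{9295}{12741} \approx 0.72953$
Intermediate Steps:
$G{\left(n \right)} = -35 + 7 n$ ($G{\left(n \right)} = \left(n - 5\right) 7 = \left(-5 + n\right) 7 = -35 + 7 n$)
$\frac{18365 + 9520}{G{\left(k \right)} + 37124} = \frac{18365 + 9520}{\left(-35 + 7 \cdot 162\right) + 37124} = \frac{27885}{\left(-35 + 1134\right) + 37124} = \frac{27885}{1099 + 37124} = \frac{27885}{38223} = 27885 \cdot \frac{1}{38223} = \frac{9295}{12741}$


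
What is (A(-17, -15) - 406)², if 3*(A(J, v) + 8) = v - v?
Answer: 171396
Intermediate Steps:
A(J, v) = -8 (A(J, v) = -8 + (v - v)/3 = -8 + (⅓)*0 = -8 + 0 = -8)
(A(-17, -15) - 406)² = (-8 - 406)² = (-414)² = 171396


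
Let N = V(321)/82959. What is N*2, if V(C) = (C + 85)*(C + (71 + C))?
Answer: 578956/82959 ≈ 6.9788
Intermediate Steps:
V(C) = (71 + 2*C)*(85 + C) (V(C) = (85 + C)*(71 + 2*C) = (71 + 2*C)*(85 + C))
N = 289478/82959 (N = (6035 + 2*321**2 + 241*321)/82959 = (6035 + 2*103041 + 77361)*(1/82959) = (6035 + 206082 + 77361)*(1/82959) = 289478*(1/82959) = 289478/82959 ≈ 3.4894)
N*2 = (289478/82959)*2 = 578956/82959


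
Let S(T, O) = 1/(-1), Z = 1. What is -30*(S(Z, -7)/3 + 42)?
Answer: -1250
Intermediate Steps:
S(T, O) = -1
-30*(S(Z, -7)/3 + 42) = -30*(-1/3 + 42) = -30*(-1*⅓ + 42) = -30*(-⅓ + 42) = -30*125/3 = -1250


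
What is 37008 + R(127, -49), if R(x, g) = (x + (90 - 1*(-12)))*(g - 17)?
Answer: 21894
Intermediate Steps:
R(x, g) = (-17 + g)*(102 + x) (R(x, g) = (x + (90 + 12))*(-17 + g) = (x + 102)*(-17 + g) = (102 + x)*(-17 + g) = (-17 + g)*(102 + x))
37008 + R(127, -49) = 37008 + (-1734 - 17*127 + 102*(-49) - 49*127) = 37008 + (-1734 - 2159 - 4998 - 6223) = 37008 - 15114 = 21894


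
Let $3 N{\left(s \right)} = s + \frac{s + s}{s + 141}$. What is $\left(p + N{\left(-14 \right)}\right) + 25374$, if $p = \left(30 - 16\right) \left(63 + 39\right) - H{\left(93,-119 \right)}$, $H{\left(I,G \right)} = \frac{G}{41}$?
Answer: $\frac{139548445}{5207} \approx 26800.0$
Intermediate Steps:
$H{\left(I,G \right)} = \frac{G}{41}$ ($H{\left(I,G \right)} = G \frac{1}{41} = \frac{G}{41}$)
$p = \frac{58667}{41}$ ($p = \left(30 - 16\right) \left(63 + 39\right) - \frac{1}{41} \left(-119\right) = 14 \cdot 102 - - \frac{119}{41} = 1428 + \frac{119}{41} = \frac{58667}{41} \approx 1430.9$)
$N{\left(s \right)} = \frac{s}{3} + \frac{2 s}{3 \left(141 + s\right)}$ ($N{\left(s \right)} = \frac{s + \frac{s + s}{s + 141}}{3} = \frac{s + \frac{2 s}{141 + s}}{3} = \frac{s}{3} + \frac{2 s}{3 \left(141 + s\right)}$)
$\left(p + N{\left(-14 \right)}\right) + 25374 = \left(\frac{58667}{41} + \frac{1}{3} \left(-14\right) \frac{1}{141 - 14} \left(143 - 14\right)\right) + 25374 = \left(\frac{58667}{41} + \frac{1}{3} \left(-14\right) \frac{1}{127} \cdot 129\right) + 25374 = \left(\frac{58667}{41} - \frac{602}{127}\right) + 25374 = \frac{7426027}{5207} + 25374 = \frac{139548445}{5207}$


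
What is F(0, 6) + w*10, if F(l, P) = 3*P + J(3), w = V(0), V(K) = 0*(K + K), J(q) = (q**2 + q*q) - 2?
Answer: 34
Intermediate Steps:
J(q) = -2 + 2*q**2 (J(q) = (q**2 + q**2) - 2 = 2*q**2 - 2 = -2 + 2*q**2)
V(K) = 0 (V(K) = 0*(2*K) = 0)
w = 0
F(l, P) = 16 + 3*P (F(l, P) = 3*P + (-2 + 2*3**2) = 3*P + (-2 + 2*9) = 3*P + (-2 + 18) = 3*P + 16 = 16 + 3*P)
F(0, 6) + w*10 = (16 + 3*6) + 0*10 = (16 + 18) + 0 = 34 + 0 = 34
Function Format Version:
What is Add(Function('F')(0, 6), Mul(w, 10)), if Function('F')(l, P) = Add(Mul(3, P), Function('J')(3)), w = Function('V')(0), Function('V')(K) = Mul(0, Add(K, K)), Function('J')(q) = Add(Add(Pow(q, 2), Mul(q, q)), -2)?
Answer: 34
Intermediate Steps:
Function('J')(q) = Add(-2, Mul(2, Pow(q, 2))) (Function('J')(q) = Add(Add(Pow(q, 2), Pow(q, 2)), -2) = Add(Mul(2, Pow(q, 2)), -2) = Add(-2, Mul(2, Pow(q, 2))))
Function('V')(K) = 0 (Function('V')(K) = Mul(0, Mul(2, K)) = 0)
w = 0
Function('F')(l, P) = Add(16, Mul(3, P)) (Function('F')(l, P) = Add(Mul(3, P), Add(-2, Mul(2, Pow(3, 2)))) = Add(Mul(3, P), Add(-2, Mul(2, 9))) = Add(Mul(3, P), Add(-2, 18)) = Add(Mul(3, P), 16) = Add(16, Mul(3, P)))
Add(Function('F')(0, 6), Mul(w, 10)) = Add(Add(16, Mul(3, 6)), Mul(0, 10)) = Add(Add(16, 18), 0) = Add(34, 0) = 34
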